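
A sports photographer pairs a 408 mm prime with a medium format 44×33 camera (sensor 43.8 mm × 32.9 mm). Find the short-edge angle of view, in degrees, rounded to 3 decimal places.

4.618°

Angle of view α = 2·arctan(h/2f) with h = 32.9 mm and f = 408 mm.
h/2f = 0.04032; arctan(0.04032) ≈ 2.3088°, so α ≈ 4.6177°.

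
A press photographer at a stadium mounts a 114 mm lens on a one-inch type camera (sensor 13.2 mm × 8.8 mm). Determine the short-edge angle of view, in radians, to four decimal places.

Angle of view α = 2·arctan(h/2f) with h = 8.8 mm and f = 114 mm.
h/2f = 0.03860; arctan(0.03860) ≈ 0.0386 rad, so α ≈ 0.0772 rad.

0.0772 rad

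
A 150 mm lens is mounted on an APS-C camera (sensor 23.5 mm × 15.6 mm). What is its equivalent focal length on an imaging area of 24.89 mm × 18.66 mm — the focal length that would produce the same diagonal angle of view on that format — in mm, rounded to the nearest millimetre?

Sensor diagonal = √(23.5² + 15.6²) = √795.6100 ≈ 28.2066 mm.
Sensor diagonal = √(24.89² + 18.66²) = √967.7077 ≈ 31.1080 mm.
Equal angle of view means equal diagonal/f ratio, so f₂ = f₁ · (diagonal₂/diagonal₁) = 150 × 31.1080/28.2066.
f₂ = 150 × 1.10286 ≈ 165.430 mm.

165 mm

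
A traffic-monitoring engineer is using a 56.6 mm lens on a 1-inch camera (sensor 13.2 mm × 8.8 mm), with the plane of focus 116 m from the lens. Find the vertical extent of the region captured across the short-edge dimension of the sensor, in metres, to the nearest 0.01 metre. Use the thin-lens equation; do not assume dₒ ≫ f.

dₒ: 116 m = 116000 mm.
Similar triangles through the lens centre give W/dₒ = h/dᵢ; with 1/f = 1/dₒ + 1/dᵢ this gives W = h·(dₒ − f)/f.
W = 8.8 mm × (116000 − 56.6) / 56.6 = 8.8 × 2048.4700 ≈ 18026.536 mm = 18.0265 m.

18.03 m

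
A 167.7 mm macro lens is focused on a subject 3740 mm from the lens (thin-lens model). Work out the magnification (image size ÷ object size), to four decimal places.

0.0469×

Thin lens: 1/f = 1/dₒ + 1/dᵢ → 1/dᵢ = 1/167.7 − 1/3740 = 0.0056956 mm⁻¹, so dᵢ ≈ 175.5726 mm.
Magnification m = dᵢ/dₒ = 175.5726/3740 ≈ 0.04694.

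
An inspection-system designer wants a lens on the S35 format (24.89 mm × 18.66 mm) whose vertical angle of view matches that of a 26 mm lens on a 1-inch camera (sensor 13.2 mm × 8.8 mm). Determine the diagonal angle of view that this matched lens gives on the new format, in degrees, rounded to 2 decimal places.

31.51°

Equal vertical AOV ⇒ f₂ = f₁ · 18.66/8.8 = 26 × 2.12045 ≈ 55.1318 mm.
Sensor diagonal = √(24.89² + 18.66²) = √967.7077 ≈ 31.1080 mm.
Diagonal AOV on the new format = 2·arctan(31.1080 / (2 × 55.1318)) = 2·arctan(0.28212) ≈ 31.5100°.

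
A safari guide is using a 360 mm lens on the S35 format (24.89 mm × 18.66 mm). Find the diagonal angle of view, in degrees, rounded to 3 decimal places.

Sensor diagonal = √(24.89² + 18.66²) = √967.7077 ≈ 31.1080 mm.
Angle of view α = 2·arctan(d/2f) with d = 31.1080 mm and f = 360 mm.
d/2f = 0.04321; arctan(0.04321) ≈ 2.4740°, so α ≈ 4.9479°.

4.948°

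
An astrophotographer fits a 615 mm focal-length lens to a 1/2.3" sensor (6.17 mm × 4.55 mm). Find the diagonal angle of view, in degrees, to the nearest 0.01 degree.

0.71°

Sensor diagonal = √(6.17² + 4.55²) = √58.7714 ≈ 7.6663 mm.
Angle of view α = 2·arctan(d/2f) with d = 7.6663 mm and f = 615 mm.
d/2f = 0.00623; arctan(0.00623) ≈ 0.3571°, so α ≈ 0.7142°.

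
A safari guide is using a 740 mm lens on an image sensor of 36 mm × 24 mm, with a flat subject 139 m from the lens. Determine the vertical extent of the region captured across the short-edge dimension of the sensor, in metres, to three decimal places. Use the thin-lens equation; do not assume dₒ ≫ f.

4.484 m

dₒ: 139 m = 139000 mm.
Similar triangles through the lens centre give W/dₒ = h/dᵢ; with 1/f = 1/dₒ + 1/dᵢ this gives W = h·(dₒ − f)/f.
W = 24 mm × (139000 − 740) / 740 = 24 × 186.8378 ≈ 4484.108 mm = 4.48411 m.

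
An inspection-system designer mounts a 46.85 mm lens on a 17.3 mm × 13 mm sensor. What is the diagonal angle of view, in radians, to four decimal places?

0.4539 rad

Sensor diagonal = √(17.3² + 13²) = √468.2900 ≈ 21.6400 mm.
Angle of view α = 2·arctan(d/2f) with d = 21.6400 mm and f = 46.85 mm.
d/2f = 0.23095; arctan(0.23095) ≈ 0.2270 rad, so α ≈ 0.4539 rad.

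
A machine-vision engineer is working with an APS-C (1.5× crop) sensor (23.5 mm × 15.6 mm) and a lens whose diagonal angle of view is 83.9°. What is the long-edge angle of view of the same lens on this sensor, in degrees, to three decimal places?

73.655°

Sensor diagonal = √(23.5² + 15.6²) = √795.6100 ≈ 28.2066 mm.
From the diagonal AOV: f = 28.2066 / (2·tan(41.95°)) = 28.2066 / 1.79765 ≈ 15.6908 mm.
Long-edge AOV = 2·arctan(23.5 / (2 × 15.6908)) = 2·arctan(0.74885) ≈ 73.6552°.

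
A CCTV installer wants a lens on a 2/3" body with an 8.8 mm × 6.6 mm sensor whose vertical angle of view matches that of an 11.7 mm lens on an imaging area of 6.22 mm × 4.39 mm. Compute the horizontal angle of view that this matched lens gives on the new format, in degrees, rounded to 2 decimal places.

Equal vertical AOV ⇒ f₂ = f₁ · 6.6/4.39 = 11.7 × 1.50342 ≈ 17.5900 mm.
Horizontal AOV on the new format = 2·arctan(8.8 / (2 × 17.5900)) = 2·arctan(0.25014) ≈ 28.0878°.

28.09°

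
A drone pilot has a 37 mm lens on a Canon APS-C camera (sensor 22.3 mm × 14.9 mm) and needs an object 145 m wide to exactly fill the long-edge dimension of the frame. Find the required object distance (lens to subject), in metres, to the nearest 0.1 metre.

240.6 m

W: 145 m = 145000 mm.
Magnification m = w/W = dᵢ/dₒ; combined with 1/f = 1/dₒ + 1/dᵢ this gives dₒ = f·(1 + W/w).
dₒ = 37 mm × (1 + 145000/22.3) = 37 × 6503.2422 ≈ 240619.960 mm = 240.62 m.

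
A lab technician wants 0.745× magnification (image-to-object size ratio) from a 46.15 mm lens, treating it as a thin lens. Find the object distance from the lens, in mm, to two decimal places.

108.10 mm

With m = dᵢ/dₒ and 1/f = 1/dₒ + 1/dᵢ, substituting dᵢ = m·dₒ gives 1/f = (1 + 1/m)/dₒ, hence dₒ = f·(1 + 1/m).
dₒ = 46.15 × (1 + 1/0.745) = 46.15 × 2.34228 ≈ 108.096 mm.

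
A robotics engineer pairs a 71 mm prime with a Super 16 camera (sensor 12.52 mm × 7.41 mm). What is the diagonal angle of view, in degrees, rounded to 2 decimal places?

Sensor diagonal = √(12.52² + 7.41²) = √211.6585 ≈ 14.5485 mm.
Angle of view α = 2·arctan(d/2f) with d = 14.5485 mm and f = 71 mm.
d/2f = 0.10245; arctan(0.10245) ≈ 5.8498°, so α ≈ 11.6996°.

11.70°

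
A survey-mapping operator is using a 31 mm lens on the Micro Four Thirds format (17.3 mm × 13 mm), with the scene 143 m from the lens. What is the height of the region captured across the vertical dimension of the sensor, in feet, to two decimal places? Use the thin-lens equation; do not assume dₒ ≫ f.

dₒ: 143 m = 143000 mm.
Similar triangles through the lens centre give W/dₒ = h/dᵢ; with 1/f = 1/dₒ + 1/dᵢ this gives W = h·(dₒ − f)/f.
W = 13 mm × (143000 − 31) / 31 = 13 × 4611.9032 ≈ 59954.742 mm = 59954.742/304.8 ft = 196.702 ft.

196.70 ft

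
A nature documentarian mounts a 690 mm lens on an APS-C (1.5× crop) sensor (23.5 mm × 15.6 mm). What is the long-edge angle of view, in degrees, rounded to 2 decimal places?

Angle of view α = 2·arctan(w/2f) with w = 23.5 mm and f = 690 mm.
w/2f = 0.01703; arctan(0.01703) ≈ 0.9756°, so α ≈ 1.9512°.

1.95°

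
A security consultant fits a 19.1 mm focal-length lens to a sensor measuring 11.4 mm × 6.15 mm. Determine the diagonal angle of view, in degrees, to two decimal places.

37.46°

Sensor diagonal = √(11.4² + 6.15²) = √167.7825 ≈ 12.9531 mm.
Angle of view α = 2·arctan(d/2f) with d = 12.9531 mm and f = 19.1 mm.
d/2f = 0.33909; arctan(0.33909) ≈ 18.7311°, so α ≈ 37.4622°.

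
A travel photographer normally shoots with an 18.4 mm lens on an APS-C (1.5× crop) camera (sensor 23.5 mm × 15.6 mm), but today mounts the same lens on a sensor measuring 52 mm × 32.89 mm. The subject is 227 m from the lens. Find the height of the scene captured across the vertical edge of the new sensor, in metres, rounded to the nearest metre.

406 m

The focal length stays 18.4 mm; the relevant sensor dimension is now h = 32.89 mm. Object distance dₒ = 227 m = 227000 mm.
Thin-lens field height W = h·(dₒ − f)/f = 32.89 × (227000 − 18.4)/18.4 ≈ 405729.610 mm = 405.73 m.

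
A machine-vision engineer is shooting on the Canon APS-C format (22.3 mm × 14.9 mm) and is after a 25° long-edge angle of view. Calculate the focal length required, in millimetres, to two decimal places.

50.29 mm

From α = 2·arctan(w/2f) we get f = w / (2·tan(α/2)).
With w = 22.3 mm and α/2 = 12.5°, tan(α/2) ≈ 0.22169, so f ≈ 22.3 / 0.44339 ≈ 50.2944 mm.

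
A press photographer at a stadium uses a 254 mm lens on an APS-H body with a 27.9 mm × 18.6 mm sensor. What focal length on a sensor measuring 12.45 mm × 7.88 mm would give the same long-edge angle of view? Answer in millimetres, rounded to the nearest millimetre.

Equal angle of view means equal width/f ratio, so f₂ = f₁ · (width₂/width₁) = 254 × 12.45/27.9.
f₂ = 254 × 0.44624 ≈ 113.344 mm.

113 mm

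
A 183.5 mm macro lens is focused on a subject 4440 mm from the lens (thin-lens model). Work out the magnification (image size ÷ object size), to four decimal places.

0.0431×

Thin lens: 1/f = 1/dₒ + 1/dᵢ → 1/dᵢ = 1/183.5 − 1/4440 = 0.0052244 mm⁻¹, so dᵢ ≈ 191.4108 mm.
Magnification m = dᵢ/dₒ = 191.4108/4440 ≈ 0.04311.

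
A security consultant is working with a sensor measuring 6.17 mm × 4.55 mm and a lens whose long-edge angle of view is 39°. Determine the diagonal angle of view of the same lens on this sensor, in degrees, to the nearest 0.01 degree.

From the long-edge AOV: f = 6.17 / (2·tan(19.5°)) = 6.17 / 0.70824 ≈ 8.7118 mm.
Sensor diagonal = √(6.17² + 4.55²) = √58.7714 ≈ 7.6663 mm.
Diagonal AOV = 2·arctan(7.6663 / (2 × 8.7118)) = 2·arctan(0.43999) ≈ 47.4984°.

47.50°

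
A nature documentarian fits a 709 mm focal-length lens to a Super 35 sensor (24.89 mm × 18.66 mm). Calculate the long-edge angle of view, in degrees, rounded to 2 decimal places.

Angle of view α = 2·arctan(w/2f) with w = 24.89 mm and f = 709 mm.
w/2f = 0.01755; arctan(0.01755) ≈ 1.0056°, so α ≈ 2.0112°.

2.01°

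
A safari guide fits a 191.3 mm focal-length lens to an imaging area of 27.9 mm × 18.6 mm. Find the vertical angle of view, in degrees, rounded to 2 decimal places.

Angle of view α = 2·arctan(h/2f) with h = 18.6 mm and f = 191.3 mm.
h/2f = 0.04861; arctan(0.04861) ≈ 2.7832°, so α ≈ 5.5665°.

5.57°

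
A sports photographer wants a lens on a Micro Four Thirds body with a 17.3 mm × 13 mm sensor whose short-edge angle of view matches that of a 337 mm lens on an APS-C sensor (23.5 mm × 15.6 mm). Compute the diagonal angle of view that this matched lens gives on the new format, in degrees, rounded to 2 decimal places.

4.41°

Equal short-edge AOV ⇒ f₂ = f₁ · 13/15.6 = 337 × 0.83333 ≈ 280.8333 mm.
Sensor diagonal = √(17.3² + 13²) = √468.2900 ≈ 21.6400 mm.
Diagonal AOV on the new format = 2·arctan(21.6400 / (2 × 280.8333)) = 2·arctan(0.03853) ≈ 4.4128°.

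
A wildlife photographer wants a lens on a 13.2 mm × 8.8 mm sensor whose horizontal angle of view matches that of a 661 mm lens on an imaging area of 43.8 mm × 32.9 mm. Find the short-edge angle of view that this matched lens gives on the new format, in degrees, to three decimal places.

2.531°

Equal horizontal AOV ⇒ f₂ = f₁ · 13.2/43.8 = 661 × 0.30137 ≈ 199.2055 mm.
Short-edge AOV on the new format = 2·arctan(8.8 / (2 × 199.2055)) = 2·arctan(0.02209) ≈ 2.5307°.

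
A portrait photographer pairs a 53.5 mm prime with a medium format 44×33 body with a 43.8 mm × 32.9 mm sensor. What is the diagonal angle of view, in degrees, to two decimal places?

54.22°

Sensor diagonal = √(43.8² + 32.9²) = √3000.8500 ≈ 54.7800 mm.
Angle of view α = 2·arctan(d/2f) with d = 54.7800 mm and f = 53.5 mm.
d/2f = 0.51196; arctan(0.51196) ≈ 27.1108°, so α ≈ 54.2215°.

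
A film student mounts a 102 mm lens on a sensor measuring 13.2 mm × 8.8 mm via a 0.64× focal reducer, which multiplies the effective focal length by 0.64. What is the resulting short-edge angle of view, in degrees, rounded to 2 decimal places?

Effective focal length f = 102 × 0.64 = 65.28 mm.
α = 2·arctan(8.8 / (2 × 65.28)) = 2·arctan(0.06740) ≈ 7.7120°.

7.71°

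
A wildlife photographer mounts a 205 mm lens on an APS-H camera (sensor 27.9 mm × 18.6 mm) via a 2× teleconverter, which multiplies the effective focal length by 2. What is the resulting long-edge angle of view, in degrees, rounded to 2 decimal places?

3.90°

Effective focal length f = 205 × 2 = 410 mm.
α = 2·arctan(27.9 / (2 × 410)) = 2·arctan(0.03402) ≈ 3.8974°.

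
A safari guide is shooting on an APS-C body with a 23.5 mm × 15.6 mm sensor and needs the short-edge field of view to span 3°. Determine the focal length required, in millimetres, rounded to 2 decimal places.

297.87 mm

From α = 2·arctan(h/2f) we get f = h / (2·tan(α/2)).
With h = 15.6 mm and α/2 = 1.5°, tan(α/2) ≈ 0.02619, so f ≈ 15.6 / 0.05237 ≈ 297.8700 mm.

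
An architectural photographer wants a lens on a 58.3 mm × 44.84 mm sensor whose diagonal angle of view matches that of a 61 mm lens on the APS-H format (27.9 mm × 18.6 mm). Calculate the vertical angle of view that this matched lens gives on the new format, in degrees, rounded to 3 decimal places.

19.025°

Sensor diagonal = √(27.9² + 18.6²) = √1124.3700 ≈ 33.5316 mm.
Sensor diagonal = √(58.3² + 44.84²) = √5409.5156 ≈ 73.5494 mm.
Equal diagonal AOV ⇒ f₂ = f₁ · 73.5494/33.5316 = 61 × 2.19343 ≈ 133.7995 mm.
Vertical AOV on the new format = 2·arctan(44.84 / (2 × 133.7995)) = 2·arctan(0.16756) ≈ 19.0247°.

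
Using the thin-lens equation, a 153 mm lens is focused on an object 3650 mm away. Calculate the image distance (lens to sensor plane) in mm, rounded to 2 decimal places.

159.69 mm

1/dᵢ = 1/f − 1/dₒ = 1/153 − 1/3650 = 0.0062620 mm⁻¹.
dᵢ = 1/0.0062620 ≈ 159.6940 mm.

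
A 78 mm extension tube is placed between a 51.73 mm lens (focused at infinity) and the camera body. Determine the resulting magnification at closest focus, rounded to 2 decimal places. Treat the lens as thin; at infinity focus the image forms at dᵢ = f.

1.51×

The tube moves the image plane from f to f + e, so dᵢ = 51.73 + 78 = 129.73 mm. Focus is achieved when 1/f = 1/dₒ + 1/dᵢ, giving dₒ = 1/(1/f − 1/(f+e)).
Magnification m = dᵢ/dₒ = (f+e)·(1/f − 1/(f+e)) = e/f = 78/51.73 ≈ 1.5078.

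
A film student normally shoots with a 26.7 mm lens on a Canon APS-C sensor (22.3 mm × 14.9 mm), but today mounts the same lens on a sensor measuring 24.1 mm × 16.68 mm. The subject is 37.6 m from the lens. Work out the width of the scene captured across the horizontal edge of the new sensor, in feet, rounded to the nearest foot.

The focal length stays 26.7 mm; the relevant sensor dimension is now w = 24.1 mm. Object distance dₒ = 37.6 m = 37600 mm.
Thin-lens field width W = w·(dₒ − f)/f = 24.1 × (37600 − 26.7)/26.7 ≈ 33914.477 mm = 33914.477/304.8 ft = 111.268 ft.

111 ft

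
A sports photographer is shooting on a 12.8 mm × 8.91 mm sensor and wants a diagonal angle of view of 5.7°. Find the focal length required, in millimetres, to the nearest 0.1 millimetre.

Sensor diagonal = √(12.8² + 8.91²) = √243.2281 ≈ 15.5958 mm.
From α = 2·arctan(d/2f) we get f = d / (2·tan(α/2)).
With d = 15.5958 mm and α/2 = 2.85°, tan(α/2) ≈ 0.04978, so f ≈ 15.5958 / 0.09957 ≈ 156.6377 mm.

156.6 mm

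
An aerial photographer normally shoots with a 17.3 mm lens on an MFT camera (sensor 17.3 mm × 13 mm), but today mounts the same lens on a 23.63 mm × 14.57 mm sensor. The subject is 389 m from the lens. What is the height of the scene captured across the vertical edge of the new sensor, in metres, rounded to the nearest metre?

328 m

The focal length stays 17.3 mm; the relevant sensor dimension is now h = 14.57 mm. Object distance dₒ = 389 m = 389000 mm.
Thin-lens field height W = h·(dₒ − f)/f = 14.57 × (389000 − 17.3)/17.3 ≈ 327599.881 mm = 327.6 m.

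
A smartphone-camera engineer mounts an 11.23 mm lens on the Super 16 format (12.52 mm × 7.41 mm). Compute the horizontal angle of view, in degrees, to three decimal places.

58.274°

Angle of view α = 2·arctan(w/2f) with w = 12.52 mm and f = 11.23 mm.
w/2f = 0.55744; arctan(0.55744) ≈ 29.1368°, so α ≈ 58.2737°.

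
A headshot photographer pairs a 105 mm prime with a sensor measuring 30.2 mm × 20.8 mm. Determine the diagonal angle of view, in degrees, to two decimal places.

19.81°

Sensor diagonal = √(30.2² + 20.8²) = √1344.6800 ≈ 36.6699 mm.
Angle of view α = 2·arctan(d/2f) with d = 36.6699 mm and f = 105 mm.
d/2f = 0.17462; arctan(0.17462) ≈ 9.9050°, so α ≈ 19.8101°.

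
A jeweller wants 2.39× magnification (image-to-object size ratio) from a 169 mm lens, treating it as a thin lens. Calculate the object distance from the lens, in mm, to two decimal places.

With m = dᵢ/dₒ and 1/f = 1/dₒ + 1/dᵢ, substituting dᵢ = m·dₒ gives 1/f = (1 + 1/m)/dₒ, hence dₒ = f·(1 + 1/m).
dₒ = 169 × (1 + 1/2.39) = 169 × 1.41841 ≈ 239.711 mm.

239.71 mm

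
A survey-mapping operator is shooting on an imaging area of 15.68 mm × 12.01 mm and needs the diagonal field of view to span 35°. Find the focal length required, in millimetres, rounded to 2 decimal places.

31.32 mm

Sensor diagonal = √(15.68² + 12.01²) = √390.1025 ≈ 19.7510 mm.
From α = 2·arctan(d/2f) we get f = d / (2·tan(α/2)).
With d = 19.7510 mm and α/2 = 17.5°, tan(α/2) ≈ 0.31530, so f ≈ 19.7510 / 0.63060 ≈ 31.3211 mm.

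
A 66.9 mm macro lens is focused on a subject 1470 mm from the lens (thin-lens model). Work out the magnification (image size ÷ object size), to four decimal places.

Thin lens: 1/f = 1/dₒ + 1/dᵢ → 1/dᵢ = 1/66.9 − 1/1470 = 0.0142674 mm⁻¹, so dᵢ ≈ 70.0898 mm.
Magnification m = dᵢ/dₒ = 70.0898/1470 ≈ 0.04768.

0.0477×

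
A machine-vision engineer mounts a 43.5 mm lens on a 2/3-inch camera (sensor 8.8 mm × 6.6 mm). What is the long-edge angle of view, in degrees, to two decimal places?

11.55°

Angle of view α = 2·arctan(w/2f) with w = 8.8 mm and f = 43.5 mm.
w/2f = 0.10115; arctan(0.10115) ≈ 5.7758°, so α ≈ 11.5516°.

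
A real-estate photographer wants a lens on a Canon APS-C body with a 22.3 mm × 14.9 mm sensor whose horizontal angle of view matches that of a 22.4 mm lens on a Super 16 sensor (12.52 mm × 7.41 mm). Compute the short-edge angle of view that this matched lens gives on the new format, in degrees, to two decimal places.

21.15°

Equal horizontal AOV ⇒ f₂ = f₁ · 22.3/12.52 = 22.4 × 1.78115 ≈ 39.8978 mm.
Short-edge AOV on the new format = 2·arctan(14.9 / (2 × 39.8978)) = 2·arctan(0.18673) ≈ 21.1538°.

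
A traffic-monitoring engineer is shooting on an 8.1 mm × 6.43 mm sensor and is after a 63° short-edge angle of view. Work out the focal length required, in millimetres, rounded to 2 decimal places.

5.25 mm

From α = 2·arctan(h/2f) we get f = h / (2·tan(α/2)).
With h = 6.43 mm and α/2 = 31.5°, tan(α/2) ≈ 0.61280, so f ≈ 6.43 / 1.22560 ≈ 5.2464 mm.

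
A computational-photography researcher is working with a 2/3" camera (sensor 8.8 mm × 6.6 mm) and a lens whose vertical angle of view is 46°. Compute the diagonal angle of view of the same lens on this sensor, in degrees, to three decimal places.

70.556°

From the vertical AOV: f = 6.6 / (2·tan(23°)) = 6.6 / 0.84895 ≈ 7.7743 mm.
Sensor diagonal = √(8.8² + 6.6²) = √121.0000 ≈ 11.0000 mm.
Diagonal AOV = 2·arctan(11.0000 / (2 × 7.7743)) = 2·arctan(0.70746) ≈ 70.5556°.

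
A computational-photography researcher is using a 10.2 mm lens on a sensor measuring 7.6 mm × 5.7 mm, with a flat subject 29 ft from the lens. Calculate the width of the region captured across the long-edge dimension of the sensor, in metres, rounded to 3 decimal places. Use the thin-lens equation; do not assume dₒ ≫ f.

6.578 m

dₒ: 29 ft × 304.8 mm/ft = 8839.20 mm.
Similar triangles through the lens centre give W/dₒ = w/dᵢ; with 1/f = 1/dₒ + 1/dᵢ this gives W = w·(dₒ − f)/f.
W = 7.6 mm × (8839.2 − 10.2) / 10.2 = 7.6 × 865.5882 ≈ 6578.470 mm = 6.57847 m.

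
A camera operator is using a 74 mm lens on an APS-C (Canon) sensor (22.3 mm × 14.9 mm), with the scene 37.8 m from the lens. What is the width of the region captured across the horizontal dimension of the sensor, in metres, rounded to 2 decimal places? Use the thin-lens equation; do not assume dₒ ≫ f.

11.37 m

dₒ: 37.8 m = 37800 mm.
Similar triangles through the lens centre give W/dₒ = w/dᵢ; with 1/f = 1/dₒ + 1/dᵢ this gives W = w·(dₒ − f)/f.
W = 22.3 mm × (37800 − 74) / 74 = 22.3 × 509.8108 ≈ 11368.781 mm = 11.3688 m.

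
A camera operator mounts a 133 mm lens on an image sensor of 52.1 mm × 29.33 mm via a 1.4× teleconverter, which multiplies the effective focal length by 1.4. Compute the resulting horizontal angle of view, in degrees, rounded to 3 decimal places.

15.928°

Effective focal length f = 133 × 1.4 = 186.2 mm.
α = 2·arctan(52.1 / (2 × 186.2)) = 2·arctan(0.13990) ≈ 15.9284°.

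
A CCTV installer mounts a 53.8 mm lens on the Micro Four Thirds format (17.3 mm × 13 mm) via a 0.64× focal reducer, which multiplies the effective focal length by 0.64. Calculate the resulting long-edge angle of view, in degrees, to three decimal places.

Effective focal length f = 53.8 × 0.64 = 34.432 mm.
α = 2·arctan(17.3 / (2 × 34.432)) = 2·arctan(0.25122) ≈ 28.2040°.

28.204°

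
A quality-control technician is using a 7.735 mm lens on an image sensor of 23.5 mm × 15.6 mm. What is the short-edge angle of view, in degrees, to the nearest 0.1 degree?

90.5°

Angle of view α = 2·arctan(h/2f) with h = 15.6 mm and f = 7.735 mm.
h/2f = 1.00840; arctan(1.00840) ≈ 45.2397°, so α ≈ 90.4795°.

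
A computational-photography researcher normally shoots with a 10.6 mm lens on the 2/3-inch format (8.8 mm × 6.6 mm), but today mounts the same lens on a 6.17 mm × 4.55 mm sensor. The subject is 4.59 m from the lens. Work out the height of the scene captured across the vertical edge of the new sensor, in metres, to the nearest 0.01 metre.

The focal length stays 10.6 mm; the relevant sensor dimension is now h = 4.55 mm. Object distance dₒ = 4.59 m = 4590 mm.
Thin-lens field height W = h·(dₒ − f)/f = 4.55 × (4590 − 10.6)/10.6 ≈ 1965.686 mm = 1.96569 m.

1.97 m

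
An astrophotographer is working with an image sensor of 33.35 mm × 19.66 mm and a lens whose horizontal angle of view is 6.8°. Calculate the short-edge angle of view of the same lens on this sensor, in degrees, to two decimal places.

From the horizontal AOV: f = 33.35 / (2·tan(3.4°)) = 33.35 / 0.11882 ≈ 280.6722 mm.
Short-edge AOV = 2·arctan(19.66 / (2 × 280.6722)) = 2·arctan(0.03502) ≈ 4.0117°.

4.01°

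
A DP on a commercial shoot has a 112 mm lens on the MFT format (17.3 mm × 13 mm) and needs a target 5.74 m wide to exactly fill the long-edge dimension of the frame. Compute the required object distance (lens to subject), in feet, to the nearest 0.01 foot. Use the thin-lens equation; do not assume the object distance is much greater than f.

122.29 ft

W: 5.74 m = 5740 mm.
Magnification m = w/W = dᵢ/dₒ; combined with 1/f = 1/dₒ + 1/dᵢ this gives dₒ = f·(1 + W/w).
dₒ = 112 mm × (1 + 5740/17.3) = 112 × 332.7919 ≈ 37272.694 mm = 37272.694/304.8 ft = 122.286 ft.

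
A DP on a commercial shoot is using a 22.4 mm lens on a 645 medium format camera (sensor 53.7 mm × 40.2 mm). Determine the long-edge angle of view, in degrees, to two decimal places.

Angle of view α = 2·arctan(w/2f) with w = 53.7 mm and f = 22.4 mm.
w/2f = 1.19866; arctan(1.19866) ≈ 50.1630°, so α ≈ 100.3259°.

100.33°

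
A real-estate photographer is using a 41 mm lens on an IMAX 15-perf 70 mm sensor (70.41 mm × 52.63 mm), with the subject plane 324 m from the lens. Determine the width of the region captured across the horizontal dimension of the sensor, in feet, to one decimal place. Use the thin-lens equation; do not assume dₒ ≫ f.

dₒ: 324 m = 324000 mm.
Similar triangles through the lens centre give W/dₒ = w/dᵢ; with 1/f = 1/dₒ + 1/dᵢ this gives W = w·(dₒ − f)/f.
W = 70.41 mm × (324000 − 41) / 41 = 70.41 × 7901.4390 ≈ 556340.322 mm = 556340.322/304.8 ft = 1825.26 ft.

1825.3 ft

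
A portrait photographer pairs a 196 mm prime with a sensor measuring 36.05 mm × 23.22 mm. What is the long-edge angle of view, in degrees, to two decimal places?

Angle of view α = 2·arctan(w/2f) with w = 36.05 mm and f = 196 mm.
w/2f = 0.09196; arctan(0.09196) ≈ 5.2544°, so α ≈ 10.5088°.

10.51°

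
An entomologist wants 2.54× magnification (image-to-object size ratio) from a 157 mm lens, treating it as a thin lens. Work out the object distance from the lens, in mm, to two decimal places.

With m = dᵢ/dₒ and 1/f = 1/dₒ + 1/dᵢ, substituting dᵢ = m·dₒ gives 1/f = (1 + 1/m)/dₒ, hence dₒ = f·(1 + 1/m).
dₒ = 157 × (1 + 1/2.54) = 157 × 1.39370 ≈ 218.811 mm.

218.81 mm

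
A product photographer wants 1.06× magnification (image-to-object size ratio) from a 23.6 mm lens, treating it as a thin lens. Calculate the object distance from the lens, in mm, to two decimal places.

With m = dᵢ/dₒ and 1/f = 1/dₒ + 1/dᵢ, substituting dᵢ = m·dₒ gives 1/f = (1 + 1/m)/dₒ, hence dₒ = f·(1 + 1/m).
dₒ = 23.6 × (1 + 1/1.06) = 23.6 × 1.94340 ≈ 45.864 mm.

45.86 mm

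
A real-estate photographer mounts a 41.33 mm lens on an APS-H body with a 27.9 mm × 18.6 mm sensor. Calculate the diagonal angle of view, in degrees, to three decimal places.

Sensor diagonal = √(27.9² + 18.6²) = √1124.3700 ≈ 33.5316 mm.
Angle of view α = 2·arctan(d/2f) with d = 33.5316 mm and f = 41.33 mm.
d/2f = 0.40566; arctan(0.40566) ≈ 22.0803°, so α ≈ 44.1606°.

44.161°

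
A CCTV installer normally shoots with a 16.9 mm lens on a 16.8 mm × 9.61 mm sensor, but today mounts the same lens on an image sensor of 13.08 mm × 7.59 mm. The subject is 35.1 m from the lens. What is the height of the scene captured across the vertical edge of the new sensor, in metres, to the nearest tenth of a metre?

15.8 m

The focal length stays 16.9 mm; the relevant sensor dimension is now h = 7.59 mm. Object distance dₒ = 35.1 m = 35100 mm.
Thin-lens field height W = h·(dₒ − f)/f = 7.59 × (35100 − 16.9)/16.9 ≈ 15756.256 mm = 15.7563 m.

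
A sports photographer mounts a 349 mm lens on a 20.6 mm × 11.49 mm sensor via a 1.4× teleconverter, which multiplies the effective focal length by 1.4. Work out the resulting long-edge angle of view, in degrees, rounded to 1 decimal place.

Effective focal length f = 349 × 1.4 = 488.6 mm.
α = 2·arctan(20.6 / (2 × 488.6)) = 2·arctan(0.02108) ≈ 2.4153°.

2.4°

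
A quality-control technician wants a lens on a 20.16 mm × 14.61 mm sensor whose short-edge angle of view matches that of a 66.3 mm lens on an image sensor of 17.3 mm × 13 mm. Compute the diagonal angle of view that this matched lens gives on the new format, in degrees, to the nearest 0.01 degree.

18.97°

Equal short-edge AOV ⇒ f₂ = f₁ · 14.61/13 = 66.3 × 1.12385 ≈ 74.5110 mm.
Sensor diagonal = √(20.16² + 14.61²) = √619.8777 ≈ 24.8973 mm.
Diagonal AOV on the new format = 2·arctan(24.8973 / (2 × 74.5110)) = 2·arctan(0.16707) ≈ 18.9698°.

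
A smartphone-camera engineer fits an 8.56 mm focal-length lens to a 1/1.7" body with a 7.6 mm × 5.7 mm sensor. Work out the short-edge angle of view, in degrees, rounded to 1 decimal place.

Angle of view α = 2·arctan(h/2f) with h = 5.7 mm and f = 8.56 mm.
h/2f = 0.33294; arctan(0.33294) ≈ 18.4149°, so α ≈ 36.8297°.

36.8°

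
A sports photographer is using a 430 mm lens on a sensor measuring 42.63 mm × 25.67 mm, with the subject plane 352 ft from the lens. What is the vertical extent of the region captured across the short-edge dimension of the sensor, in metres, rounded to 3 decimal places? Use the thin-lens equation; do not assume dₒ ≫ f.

6.379 m

dₒ: 352 ft × 304.8 mm/ft = 107289.60 mm.
Similar triangles through the lens centre give W/dₒ = h/dᵢ; with 1/f = 1/dₒ + 1/dᵢ this gives W = h·(dₒ − f)/f.
W = 25.67 mm × (107290 − 430) / 430 = 25.67 × 248.5107 ≈ 6379.269 mm = 6.37927 m.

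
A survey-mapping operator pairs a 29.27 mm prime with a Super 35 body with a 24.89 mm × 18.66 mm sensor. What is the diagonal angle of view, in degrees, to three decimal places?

55.972°

Sensor diagonal = √(24.89² + 18.66²) = √967.7077 ≈ 31.1080 mm.
Angle of view α = 2·arctan(d/2f) with d = 31.1080 mm and f = 29.27 mm.
d/2f = 0.53140; arctan(0.53140) ≈ 27.9861°, so α ≈ 55.9721°.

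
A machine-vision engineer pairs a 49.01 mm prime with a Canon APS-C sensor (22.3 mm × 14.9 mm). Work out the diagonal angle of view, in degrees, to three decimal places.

Sensor diagonal = √(22.3² + 14.9²) = √719.3000 ≈ 26.8198 mm.
Angle of view α = 2·arctan(d/2f) with d = 26.8198 mm and f = 49.01 mm.
d/2f = 0.27362; arctan(0.27362) ≈ 15.3025°, so α ≈ 30.6049°.

30.605°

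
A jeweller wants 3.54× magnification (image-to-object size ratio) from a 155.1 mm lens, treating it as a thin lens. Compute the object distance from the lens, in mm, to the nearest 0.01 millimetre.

198.91 mm

With m = dᵢ/dₒ and 1/f = 1/dₒ + 1/dᵢ, substituting dᵢ = m·dₒ gives 1/f = (1 + 1/m)/dₒ, hence dₒ = f·(1 + 1/m).
dₒ = 155.1 × (1 + 1/3.54) = 155.1 × 1.28249 ≈ 198.914 mm.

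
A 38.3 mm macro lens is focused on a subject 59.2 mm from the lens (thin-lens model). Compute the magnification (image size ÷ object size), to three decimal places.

Thin lens: 1/f = 1/dₒ + 1/dᵢ → 1/dᵢ = 1/38.3 − 1/59.2 = 0.0092178 mm⁻¹, so dᵢ ≈ 108.4861 mm.
Magnification m = dᵢ/dₒ = 108.4861/59.2 ≈ 1.83254.

1.833×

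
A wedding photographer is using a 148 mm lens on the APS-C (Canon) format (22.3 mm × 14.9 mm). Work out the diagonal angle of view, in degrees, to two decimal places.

Sensor diagonal = √(22.3² + 14.9²) = √719.3000 ≈ 26.8198 mm.
Angle of view α = 2·arctan(d/2f) with d = 26.8198 mm and f = 148 mm.
d/2f = 0.09061; arctan(0.09061) ≈ 5.1773°, so α ≈ 10.3546°.

10.35°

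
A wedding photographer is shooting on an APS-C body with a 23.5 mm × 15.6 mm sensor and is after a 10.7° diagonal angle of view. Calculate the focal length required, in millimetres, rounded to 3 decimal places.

150.600 mm

Sensor diagonal = √(23.5² + 15.6²) = √795.6100 ≈ 28.2066 mm.
From α = 2·arctan(d/2f) we get f = d / (2·tan(α/2)).
With d = 28.2066 mm and α/2 = 5.35°, tan(α/2) ≈ 0.09365, so f ≈ 28.2066 / 0.18729 ≈ 150.5997 mm.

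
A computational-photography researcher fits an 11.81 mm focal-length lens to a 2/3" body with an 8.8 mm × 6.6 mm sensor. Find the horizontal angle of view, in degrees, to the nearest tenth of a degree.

Angle of view α = 2·arctan(w/2f) with w = 8.8 mm and f = 11.81 mm.
w/2f = 0.37257; arctan(0.37257) ≈ 20.4337°, so α ≈ 40.8673°.

40.9°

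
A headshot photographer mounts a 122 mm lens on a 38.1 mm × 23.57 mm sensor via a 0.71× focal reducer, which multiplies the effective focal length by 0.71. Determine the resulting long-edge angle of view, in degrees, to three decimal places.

24.807°

Effective focal length f = 122 × 0.71 = 86.62 mm.
α = 2·arctan(38.1 / (2 × 86.62)) = 2·arctan(0.21993) ≈ 24.8068°.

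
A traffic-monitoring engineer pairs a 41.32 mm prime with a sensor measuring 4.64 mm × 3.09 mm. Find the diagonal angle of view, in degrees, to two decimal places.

Sensor diagonal = √(4.64² + 3.09²) = √31.0777 ≈ 5.5747 mm.
Angle of view α = 2·arctan(d/2f) with d = 5.5747 mm and f = 41.32 mm.
d/2f = 0.06746; arctan(0.06746) ≈ 3.8592°, so α ≈ 7.7184°.

7.72°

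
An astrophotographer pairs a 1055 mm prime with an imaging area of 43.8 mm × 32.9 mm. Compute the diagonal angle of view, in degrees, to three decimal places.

Sensor diagonal = √(43.8² + 32.9²) = √3000.8500 ≈ 54.7800 mm.
Angle of view α = 2·arctan(d/2f) with d = 54.7800 mm and f = 1055 mm.
d/2f = 0.02596; arctan(0.02596) ≈ 1.4872°, so α ≈ 2.9744°.

2.974°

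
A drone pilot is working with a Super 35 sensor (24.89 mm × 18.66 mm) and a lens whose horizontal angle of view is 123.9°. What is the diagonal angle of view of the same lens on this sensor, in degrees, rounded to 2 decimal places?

133.82°

From the horizontal AOV: f = 24.89 / (2·tan(61.95°)) = 24.89 / 3.75355 ≈ 6.6311 mm.
Sensor diagonal = √(24.89² + 18.66²) = √967.7077 ≈ 31.1080 mm.
Diagonal AOV = 2·arctan(31.1080 / (2 × 6.6311)) = 2·arctan(2.34563) ≈ 133.8205°.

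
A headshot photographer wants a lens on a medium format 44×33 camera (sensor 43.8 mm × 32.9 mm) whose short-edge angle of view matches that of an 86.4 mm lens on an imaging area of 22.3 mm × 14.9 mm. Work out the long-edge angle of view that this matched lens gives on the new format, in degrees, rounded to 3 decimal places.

13.097°

Equal short-edge AOV ⇒ f₂ = f₁ · 32.9/14.9 = 86.4 × 2.20805 ≈ 190.7758 mm.
Long-edge AOV on the new format = 2·arctan(43.8 / (2 × 190.7758)) = 2·arctan(0.11479) ≈ 13.0971°.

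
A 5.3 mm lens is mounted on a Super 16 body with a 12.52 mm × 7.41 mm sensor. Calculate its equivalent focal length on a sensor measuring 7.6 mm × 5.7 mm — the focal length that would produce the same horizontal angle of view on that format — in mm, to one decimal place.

Equal angle of view means equal width/f ratio, so f₂ = f₁ · (width₂/width₁) = 5.3 × 7.6/12.52.
f₂ = 5.3 × 0.60703 ≈ 3.217 mm.

3.2 mm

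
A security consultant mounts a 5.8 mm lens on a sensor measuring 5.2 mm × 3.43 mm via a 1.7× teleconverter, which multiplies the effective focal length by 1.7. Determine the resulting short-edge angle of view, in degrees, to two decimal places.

Effective focal length f = 5.8 × 1.7 = 9.86 mm.
α = 2·arctan(3.43 / (2 × 9.86)) = 2·arctan(0.17394) ≈ 19.7341°.

19.73°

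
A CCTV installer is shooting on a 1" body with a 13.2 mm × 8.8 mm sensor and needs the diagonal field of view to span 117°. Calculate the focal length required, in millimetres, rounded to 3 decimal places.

Sensor diagonal = √(13.2² + 8.8²) = √251.6800 ≈ 15.8644 mm.
From α = 2·arctan(d/2f) we get f = d / (2·tan(α/2)).
With d = 15.8644 mm and α/2 = 58.5°, tan(α/2) ≈ 1.63185, so f ≈ 15.8644 / 3.26370 ≈ 4.8609 mm.

4.861 mm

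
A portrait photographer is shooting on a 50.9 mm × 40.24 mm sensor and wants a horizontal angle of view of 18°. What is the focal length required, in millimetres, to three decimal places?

160.685 mm

From α = 2·arctan(w/2f) we get f = w / (2·tan(α/2)).
With w = 50.9 mm and α/2 = 9°, tan(α/2) ≈ 0.15838, so f ≈ 50.9 / 0.31677 ≈ 160.6850 mm.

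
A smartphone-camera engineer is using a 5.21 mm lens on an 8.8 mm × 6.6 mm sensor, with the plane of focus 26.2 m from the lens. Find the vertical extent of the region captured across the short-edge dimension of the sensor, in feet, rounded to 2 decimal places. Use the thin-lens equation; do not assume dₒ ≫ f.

108.87 ft

dₒ: 26.2 m = 26200 mm.
Similar triangles through the lens centre give W/dₒ = h/dᵢ; with 1/f = 1/dₒ + 1/dᵢ this gives W = h·(dₒ − f)/f.
W = 6.6 mm × (26200 − 5.21) / 5.21 = 6.6 × 5027.7908 ≈ 33183.419 mm = 33183.419/304.8 ft = 108.869 ft.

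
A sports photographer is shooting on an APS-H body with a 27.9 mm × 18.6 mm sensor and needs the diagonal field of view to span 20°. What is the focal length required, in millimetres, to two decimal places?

Sensor diagonal = √(27.9² + 18.6²) = √1124.3700 ≈ 33.5316 mm.
From α = 2·arctan(d/2f) we get f = d / (2·tan(α/2)).
With d = 33.5316 mm and α/2 = 10°, tan(α/2) ≈ 0.17633, so f ≈ 33.5316 / 0.35265 ≈ 95.0837 mm.

95.08 mm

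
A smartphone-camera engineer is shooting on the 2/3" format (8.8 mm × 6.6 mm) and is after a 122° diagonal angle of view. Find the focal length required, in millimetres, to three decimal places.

3.049 mm

Sensor diagonal = √(8.8² + 6.6²) = √121.0000 ≈ 11.0000 mm.
From α = 2·arctan(d/2f) we get f = d / (2·tan(α/2)).
With d = 11.0000 mm and α/2 = 61°, tan(α/2) ≈ 1.80405, so f ≈ 11.0000 / 3.60810 ≈ 3.0487 mm.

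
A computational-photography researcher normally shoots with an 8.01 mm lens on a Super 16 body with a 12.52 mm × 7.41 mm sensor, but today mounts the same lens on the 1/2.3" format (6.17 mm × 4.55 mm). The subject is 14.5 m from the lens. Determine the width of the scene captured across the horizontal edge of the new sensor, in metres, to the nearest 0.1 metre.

The focal length stays 8.01 mm; the relevant sensor dimension is now w = 6.17 mm. Object distance dₒ = 14.5 m = 14500 mm.
Thin-lens field width W = w·(dₒ − f)/f = 6.17 × (14500 − 8.01)/8.01 ≈ 11162.994 mm = 11.163 m.

11.2 m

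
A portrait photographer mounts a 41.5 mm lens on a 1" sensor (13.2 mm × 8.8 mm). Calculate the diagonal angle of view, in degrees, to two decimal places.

21.64°

Sensor diagonal = √(13.2² + 8.8²) = √251.6800 ≈ 15.8644 mm.
Angle of view α = 2·arctan(d/2f) with d = 15.8644 mm and f = 41.5 mm.
d/2f = 0.19114; arctan(0.19114) ≈ 10.8209°, so α ≈ 21.6417°.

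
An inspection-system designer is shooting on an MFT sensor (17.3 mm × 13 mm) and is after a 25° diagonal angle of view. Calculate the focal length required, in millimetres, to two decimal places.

48.81 mm

Sensor diagonal = √(17.3² + 13²) = √468.2900 ≈ 21.6400 mm.
From α = 2·arctan(d/2f) we get f = d / (2·tan(α/2)).
With d = 21.6400 mm and α/2 = 12.5°, tan(α/2) ≈ 0.22169, so f ≈ 21.6400 / 0.44339 ≈ 48.8059 mm.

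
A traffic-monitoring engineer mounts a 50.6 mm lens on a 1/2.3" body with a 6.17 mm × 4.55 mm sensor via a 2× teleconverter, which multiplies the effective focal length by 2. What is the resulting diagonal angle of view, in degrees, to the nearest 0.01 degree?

Effective focal length f = 50.6 × 2 = 101.2 mm.
Sensor diagonal = √(6.17² + 4.55²) = √58.7714 ≈ 7.6663 mm.
α = 2·arctan(7.666 / (2 × 101.2)) = 2·arctan(0.03788) ≈ 4.3383°.

4.34°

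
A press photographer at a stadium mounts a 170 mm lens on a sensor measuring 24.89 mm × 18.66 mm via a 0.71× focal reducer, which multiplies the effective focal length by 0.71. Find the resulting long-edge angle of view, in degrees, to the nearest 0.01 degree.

Effective focal length f = 170 × 0.71 = 120.7 mm.
α = 2·arctan(24.89 / (2 × 120.7)) = 2·arctan(0.10311) ≈ 11.7736°.

11.77°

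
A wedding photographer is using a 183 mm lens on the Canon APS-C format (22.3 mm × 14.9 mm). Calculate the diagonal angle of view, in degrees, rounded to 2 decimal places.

8.38°

Sensor diagonal = √(22.3² + 14.9²) = √719.3000 ≈ 26.8198 mm.
Angle of view α = 2·arctan(d/2f) with d = 26.8198 mm and f = 183 mm.
d/2f = 0.07328; arctan(0.07328) ≈ 4.1910°, so α ≈ 8.3821°.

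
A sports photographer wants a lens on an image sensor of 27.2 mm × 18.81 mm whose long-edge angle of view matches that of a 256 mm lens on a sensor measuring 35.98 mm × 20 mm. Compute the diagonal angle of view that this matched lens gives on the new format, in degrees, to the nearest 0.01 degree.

9.77°

Equal long-edge AOV ⇒ f₂ = f₁ · 27.2/35.98 = 256 × 0.75598 ≈ 193.5297 mm.
Sensor diagonal = √(27.2² + 18.81²) = √1093.6561 ≈ 33.0705 mm.
Diagonal AOV on the new format = 2·arctan(33.0705 / (2 × 193.5297)) = 2·arctan(0.08544) ≈ 9.7670°.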